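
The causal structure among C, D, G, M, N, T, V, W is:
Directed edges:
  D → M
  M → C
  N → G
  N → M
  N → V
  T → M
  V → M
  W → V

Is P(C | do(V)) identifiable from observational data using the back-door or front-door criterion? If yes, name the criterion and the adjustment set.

desc(V)\{V}={C,M}; candidates ⊆ {D,G,N,T,W}.
size 0: {}; under {} V still reaches {C,G,M,N,W} ∋ C.
{N}: V⊥C given {N} in G with V→· removed — back-door holds.
P(C|do(V)) = Σ_{N} P(C|V,N)·P(N).

P(C|do(V)): backdoor, adjust for {N}.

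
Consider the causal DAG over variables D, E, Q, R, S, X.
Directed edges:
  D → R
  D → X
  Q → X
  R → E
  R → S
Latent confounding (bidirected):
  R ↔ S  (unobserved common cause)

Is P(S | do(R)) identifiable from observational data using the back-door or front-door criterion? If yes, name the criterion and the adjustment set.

P(S|do(R)): not identifiable (no BD/FD set).

desc(R)\{R}={E,S}; candidates ⊆ {D,Q,X}.
R↔S: latent back-door arc(s) into R.
size 0: {}; under {} R still reaches {D,S,X} ∋ S.
size 1: {D}, {Q}, {X}; under {D} R still reaches {S} ∋ S.
size 2: {D,Q}, {D,X}, {Q,X}; under {D,Q} R still reaches {S} ∋ S.
R↔S cannot be blocked by any observed set — no back-door set.
No mediator lies on a directed R→…→S path.
Neither criterion identifies P(S|do(R)) in this graph.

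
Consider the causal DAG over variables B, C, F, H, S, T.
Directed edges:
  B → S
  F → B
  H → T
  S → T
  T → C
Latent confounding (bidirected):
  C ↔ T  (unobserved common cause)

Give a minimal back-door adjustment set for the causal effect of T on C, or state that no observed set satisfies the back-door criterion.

T→C: no observed back-door set.

desc(T)\{T}={C}; candidates ⊆ {B,F,H,S}.
T↔C: latent back-door arc(s) into T.
size 0: {}; under {} T still reaches {B,C,F,H,S} ∋ C.
size 1: {B}, {F}, {H} …(+1); under {B} T still reaches {C,H,S} ∋ C.
size 2: {B,F}, {B,H}, {B,S} …(+3); under {B,F} T still reaches {C,H,S} ∋ C.
T↔C cannot be blocked by any observed set — no back-door set.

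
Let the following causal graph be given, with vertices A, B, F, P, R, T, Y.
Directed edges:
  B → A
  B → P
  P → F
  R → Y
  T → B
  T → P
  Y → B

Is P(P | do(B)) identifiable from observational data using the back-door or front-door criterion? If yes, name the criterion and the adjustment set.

P(P|do(B)): backdoor, adjust for {T}.

desc(B)\{B}={A,F,P}; candidates ⊆ {R,T,Y}.
size 0: {}; under {} B still reaches {F,P,R,T,Y} ∋ P.
{T}: B⊥P given {T} in G with B→· removed — back-door holds.
P(P|do(B)) = Σ_{T} P(P|B,T)·P(T).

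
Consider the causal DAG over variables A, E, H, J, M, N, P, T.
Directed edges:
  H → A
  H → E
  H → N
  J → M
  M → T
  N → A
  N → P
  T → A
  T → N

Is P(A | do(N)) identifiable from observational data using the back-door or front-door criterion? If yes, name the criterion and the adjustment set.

P(A|do(N)): backdoor, adjust for {H, T}.

desc(N)\{N}={A,P}; candidates ⊆ {E,H,J,M,T}.
size 0: {}; under {} N still reaches {A,E,H,J,M,T} ∋ A.
size 1: {E}, {H}, {J} …(+2); under {E} N still reaches {A,H,J,M,T} ∋ A.
{H,T}: N⊥A given {H,T} in G with N→· removed — back-door holds.
P(A|do(N)) = Σ_{H,T} P(A|N,H,T)·P(H,T).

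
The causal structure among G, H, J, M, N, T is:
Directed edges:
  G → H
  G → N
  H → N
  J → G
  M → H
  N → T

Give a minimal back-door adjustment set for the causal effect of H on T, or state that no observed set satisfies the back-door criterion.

H→T: minimal back-door set {G}.

desc(H)\{H}={N,T}; candidates ⊆ {G,J,M}.
size 0: {}; under {} H still reaches {G,J,M,N,T} ∋ T.
{G}: H⊥T given {G} in G with H→· removed — back-door holds.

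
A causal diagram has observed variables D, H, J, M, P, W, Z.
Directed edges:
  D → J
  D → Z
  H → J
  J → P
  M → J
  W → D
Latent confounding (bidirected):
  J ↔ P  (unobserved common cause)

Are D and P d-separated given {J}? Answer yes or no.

Bayes-Ball from D | {J} reaches {H,M,P,W,Z}.
P ∈ reach(D|{J}) ⇒ D ⊥̸ P | {J}.

No — D and P are d-connected given {J}.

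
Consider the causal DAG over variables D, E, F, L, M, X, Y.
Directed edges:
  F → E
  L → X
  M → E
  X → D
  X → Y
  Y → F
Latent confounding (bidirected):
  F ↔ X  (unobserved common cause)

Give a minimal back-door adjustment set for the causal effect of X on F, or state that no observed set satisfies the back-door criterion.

desc(X)\{X}={D,E,F,Y}; candidates ⊆ {L,M}.
X↔F: latent back-door arc(s) into X.
size 0: {}; under {} X still reaches {E,F,L} ∋ F.
size 1: {L}, {M}; under {L} X still reaches {E,F} ∋ F.
size 2: {L,M}; under {L,M} X still reaches {E,F} ∋ F.
X↔F cannot be blocked by any observed set — no back-door set.

X→F: no observed back-door set.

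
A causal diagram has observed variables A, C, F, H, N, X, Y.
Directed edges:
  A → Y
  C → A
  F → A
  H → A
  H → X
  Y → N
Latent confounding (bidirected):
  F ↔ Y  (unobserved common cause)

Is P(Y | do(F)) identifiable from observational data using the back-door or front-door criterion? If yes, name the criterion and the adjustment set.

P(Y|do(F)): frontdoor, adjust for {A}.

desc(F)\{F}={A,N,Y}; candidates ⊆ {C,H,X}.
F↔Y: latent back-door arc(s) into F.
size 0: {}; under {} F still reaches {N,Y} ∋ Y.
size 1: {C}, {H}, {X}; under {C} F still reaches {N,Y} ∋ Y.
size 2: {C,H}, {C,X}, {H,X}; under {C,H} F still reaches {N,Y} ∋ Y.
F↔Y cannot be blocked by any observed set — no back-door set.
{A}: (i) intercepts every directed F→Y path; (ii) no back-door F→{A}; (iii) {F} blocks every back-door {A}→Y. Front-door holds.
P(Y|do(F)) = Σ_{A} P(A|F) Σ_{F'} P(Y|A,F')P(F').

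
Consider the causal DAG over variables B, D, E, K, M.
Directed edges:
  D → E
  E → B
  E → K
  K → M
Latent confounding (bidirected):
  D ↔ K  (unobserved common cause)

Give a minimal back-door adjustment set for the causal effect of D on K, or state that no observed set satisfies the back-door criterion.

D→K: no observed back-door set.

desc(D)\{D}={B,E,K,M}; candidates ⊆ {—}.
D↔K: latent back-door arc(s) into D.
size 0: {}; under {} D still reaches {K,M} ∋ K.
D↔K cannot be blocked by any observed set — no back-door set.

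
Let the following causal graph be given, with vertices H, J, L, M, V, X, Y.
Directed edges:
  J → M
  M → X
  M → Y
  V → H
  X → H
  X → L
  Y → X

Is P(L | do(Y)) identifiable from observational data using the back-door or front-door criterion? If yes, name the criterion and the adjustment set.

desc(Y)\{Y}={H,L,X}; candidates ⊆ {J,M,V}.
size 0: {}; under {} Y still reaches {H,J,L,M,X} ∋ L.
{M}: Y⊥L given {M} in G with Y→· removed — back-door holds.
P(L|do(Y)) = Σ_{M} P(L|Y,M)·P(M).

P(L|do(Y)): backdoor, adjust for {M}.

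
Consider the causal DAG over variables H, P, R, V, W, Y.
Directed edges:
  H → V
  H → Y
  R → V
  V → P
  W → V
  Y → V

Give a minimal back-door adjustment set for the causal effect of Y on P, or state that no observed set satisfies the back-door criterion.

desc(Y)\{Y}={P,V}; candidates ⊆ {H,R,W}.
size 0: {}; under {} Y still reaches {H,P,V} ∋ P.
{H}: Y⊥P given {H} in G with Y→· removed — back-door holds.

Y→P: minimal back-door set {H}.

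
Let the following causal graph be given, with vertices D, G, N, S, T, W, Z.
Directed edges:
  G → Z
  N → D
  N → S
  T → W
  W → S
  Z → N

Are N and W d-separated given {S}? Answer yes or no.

No — N and W are d-connected given {S}.

Bayes-Ball from N | {S} reaches {D,G,T,W,Z}.
W ∈ reach(N|{S}) ⇒ N ⊥̸ W | {S}.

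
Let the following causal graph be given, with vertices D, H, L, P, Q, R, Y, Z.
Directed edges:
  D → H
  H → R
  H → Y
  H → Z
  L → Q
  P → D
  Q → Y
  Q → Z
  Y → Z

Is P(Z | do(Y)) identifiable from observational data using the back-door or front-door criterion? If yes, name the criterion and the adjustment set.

desc(Y)\{Y}={Z}; candidates ⊆ {D,H,L,P,Q,R}.
size 0: {}; under {} Y still reaches {D,H,L,P,Q,R,Z} ∋ Z.
size 1: {D}, {H}, {L} …(+3); under {D} Y still reaches {H,L,Q,R,Z} ∋ Z.
{H,Q}: Y⊥Z given {H,Q} in G with Y→· removed — back-door holds.
P(Z|do(Y)) = Σ_{H,Q} P(Z|Y,H,Q)·P(H,Q).

P(Z|do(Y)): backdoor, adjust for {H, Q}.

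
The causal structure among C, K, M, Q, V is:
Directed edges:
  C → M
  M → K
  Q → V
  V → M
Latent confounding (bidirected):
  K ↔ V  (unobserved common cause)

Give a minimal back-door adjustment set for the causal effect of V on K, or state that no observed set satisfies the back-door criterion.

desc(V)\{V}={K,M}; candidates ⊆ {C,Q}.
V↔K: latent back-door arc(s) into V.
size 0: {}; under {} V still reaches {K,Q} ∋ K.
size 1: {C}, {Q}; under {C} V still reaches {K,Q} ∋ K.
size 2: {C,Q}; under {C,Q} V still reaches {K} ∋ K.
V↔K cannot be blocked by any observed set — no back-door set.

V→K: no observed back-door set.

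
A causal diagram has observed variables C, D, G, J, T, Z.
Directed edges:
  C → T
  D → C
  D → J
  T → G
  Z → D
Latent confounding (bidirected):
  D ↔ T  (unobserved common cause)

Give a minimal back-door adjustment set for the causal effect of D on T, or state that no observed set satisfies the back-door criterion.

D→T: no observed back-door set.

desc(D)\{D}={C,G,J,T}; candidates ⊆ {Z}.
D↔T: latent back-door arc(s) into D.
size 0: {}; under {} D still reaches {G,T,Z} ∋ T.
size 1: {Z}; under {Z} D still reaches {G,T} ∋ T.
D↔T cannot be blocked by any observed set — no back-door set.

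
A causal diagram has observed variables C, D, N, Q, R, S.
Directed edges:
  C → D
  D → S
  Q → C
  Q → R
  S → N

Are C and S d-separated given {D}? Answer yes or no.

Bayes-Ball from C | {D} reaches {Q,R}.
S ∉ reach(C|{D}) ⇒ C ⊥ S | {D}.

Yes — C ⊥ S | {D}.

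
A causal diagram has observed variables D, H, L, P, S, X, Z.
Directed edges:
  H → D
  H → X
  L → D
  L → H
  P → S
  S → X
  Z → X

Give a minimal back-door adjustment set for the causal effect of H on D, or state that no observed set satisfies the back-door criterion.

H→D: minimal back-door set {L}.

desc(H)\{H}={D,X}; candidates ⊆ {L,P,S,Z}.
size 0: {}; under {} H still reaches {D,L} ∋ D.
{L}: H⊥D given {L} in G with H→· removed — back-door holds.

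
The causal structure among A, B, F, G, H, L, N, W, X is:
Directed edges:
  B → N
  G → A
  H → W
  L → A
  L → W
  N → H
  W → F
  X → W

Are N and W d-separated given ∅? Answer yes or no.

Bayes-Ball from N | ∅ reaches {B,F,H,W}.
W ∈ reach(N|∅) ⇒ N ⊥̸ W | ∅.

No — N and W are d-connected given ∅.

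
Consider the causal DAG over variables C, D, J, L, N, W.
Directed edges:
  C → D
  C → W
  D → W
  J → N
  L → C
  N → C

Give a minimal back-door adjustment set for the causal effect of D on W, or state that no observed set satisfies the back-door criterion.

desc(D)\{D}={W}; candidates ⊆ {C,J,L,N}.
size 0: {}; under {} D still reaches {C,J,L,N,W} ∋ W.
{C}: D⊥W given {C} in G with D→· removed — back-door holds.

D→W: minimal back-door set {C}.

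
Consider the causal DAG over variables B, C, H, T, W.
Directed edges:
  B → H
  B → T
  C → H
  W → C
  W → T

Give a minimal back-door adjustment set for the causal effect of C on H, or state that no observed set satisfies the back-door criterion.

C→H: minimal back-door set ∅.

desc(C)\{C}={H}; candidates ⊆ {B,T,W}.
∅: C⊥H given ∅ in G with C→· removed — back-door holds.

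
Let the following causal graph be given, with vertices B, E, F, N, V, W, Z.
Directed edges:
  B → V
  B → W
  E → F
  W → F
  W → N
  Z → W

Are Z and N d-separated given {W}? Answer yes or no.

Yes — Z ⊥ N | {W}.

Bayes-Ball from Z | {W} reaches {B,V}.
N ∉ reach(Z|{W}) ⇒ Z ⊥ N | {W}.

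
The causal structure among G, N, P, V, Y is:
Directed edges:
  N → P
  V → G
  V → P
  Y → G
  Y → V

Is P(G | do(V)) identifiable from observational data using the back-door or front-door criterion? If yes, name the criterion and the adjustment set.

P(G|do(V)): backdoor, adjust for {Y}.

desc(V)\{V}={G,P}; candidates ⊆ {N,Y}.
size 0: {}; under {} V still reaches {G,Y} ∋ G.
{Y}: V⊥G given {Y} in G with V→· removed — back-door holds.
P(G|do(V)) = Σ_{Y} P(G|V,Y)·P(Y).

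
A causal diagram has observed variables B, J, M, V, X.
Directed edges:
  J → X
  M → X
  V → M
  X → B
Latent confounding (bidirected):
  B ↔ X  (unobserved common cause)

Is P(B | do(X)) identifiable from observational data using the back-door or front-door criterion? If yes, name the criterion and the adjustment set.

P(B|do(X)): not identifiable (no BD/FD set).

desc(X)\{X}={B}; candidates ⊆ {J,M,V}.
X↔B: latent back-door arc(s) into X.
size 0: {}; under {} X still reaches {B,J,M,V} ∋ B.
size 1: {J}, {M}, {V}; under {J} X still reaches {B,M,V} ∋ B.
size 2: {J,M}, {J,V}, {M,V}; under {J,M} X still reaches {B} ∋ B.
X↔B cannot be blocked by any observed set — no back-door set.
No mediator lies on a directed X→…→B path.
Neither criterion identifies P(B|do(X)) in this graph.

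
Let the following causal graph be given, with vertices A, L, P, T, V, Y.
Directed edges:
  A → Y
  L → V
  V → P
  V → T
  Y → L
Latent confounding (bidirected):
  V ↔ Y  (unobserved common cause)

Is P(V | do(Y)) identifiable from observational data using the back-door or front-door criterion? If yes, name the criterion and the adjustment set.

P(V|do(Y)): frontdoor, adjust for {L}.

desc(Y)\{Y}={L,P,T,V}; candidates ⊆ {A}.
Y↔V: latent back-door arc(s) into Y.
size 0: {}; under {} Y still reaches {A,P,T,V} ∋ V.
size 1: {A}; under {A} Y still reaches {P,T,V} ∋ V.
Y↔V cannot be blocked by any observed set — no back-door set.
{L}: (i) intercepts every directed Y→V path; (ii) no back-door Y→{L}; (iii) {Y} blocks every back-door {L}→V. Front-door holds.
P(V|do(Y)) = Σ_{L} P(L|Y) Σ_{Y'} P(V|L,Y')P(Y').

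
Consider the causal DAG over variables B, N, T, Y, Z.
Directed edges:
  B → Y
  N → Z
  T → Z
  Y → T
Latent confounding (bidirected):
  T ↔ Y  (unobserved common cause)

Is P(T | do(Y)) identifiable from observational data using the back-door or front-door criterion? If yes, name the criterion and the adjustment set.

P(T|do(Y)): not identifiable (no BD/FD set).

desc(Y)\{Y}={T,Z}; candidates ⊆ {B,N}.
Y↔T: latent back-door arc(s) into Y.
size 0: {}; under {} Y still reaches {B,T,Z} ∋ T.
size 1: {B}, {N}; under {B} Y still reaches {T,Z} ∋ T.
size 2: {B,N}; under {B,N} Y still reaches {T,Z} ∋ T.
Y↔T cannot be blocked by any observed set — no back-door set.
No mediator lies on a directed Y→…→T path.
Neither criterion identifies P(T|do(Y)) in this graph.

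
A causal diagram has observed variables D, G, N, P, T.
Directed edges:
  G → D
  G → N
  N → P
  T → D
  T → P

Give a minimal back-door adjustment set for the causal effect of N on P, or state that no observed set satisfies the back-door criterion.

N→P: minimal back-door set ∅.

desc(N)\{N}={P}; candidates ⊆ {D,G,T}.
∅: N⊥P given ∅ in G with N→· removed — back-door holds.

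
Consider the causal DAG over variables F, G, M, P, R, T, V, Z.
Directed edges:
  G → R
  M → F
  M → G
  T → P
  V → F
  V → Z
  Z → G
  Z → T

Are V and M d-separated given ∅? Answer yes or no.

Bayes-Ball from V | ∅ reaches {F,G,P,R,T,Z}.
M ∉ reach(V|∅) ⇒ V ⊥ M | ∅.

Yes — V ⊥ M | ∅.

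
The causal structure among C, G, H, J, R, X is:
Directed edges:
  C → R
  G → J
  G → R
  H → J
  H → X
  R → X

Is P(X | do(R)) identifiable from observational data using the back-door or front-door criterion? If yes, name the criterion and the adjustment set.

desc(R)\{R}={X}; candidates ⊆ {C,G,H,J}.
∅: R⊥X given ∅ in G with R→· removed — back-door holds.
P(X|do(R)) = P(X|R) — no adjustment needed.

P(X|do(R)): backdoor, adjust for ∅.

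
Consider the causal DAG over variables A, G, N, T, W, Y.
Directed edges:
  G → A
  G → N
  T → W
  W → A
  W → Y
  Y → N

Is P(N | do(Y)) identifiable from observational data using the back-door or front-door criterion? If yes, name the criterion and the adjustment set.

desc(Y)\{Y}={N}; candidates ⊆ {A,G,T,W}.
∅: Y⊥N given ∅ in G with Y→· removed — back-door holds.
P(N|do(Y)) = P(N|Y) — no adjustment needed.

P(N|do(Y)): backdoor, adjust for ∅.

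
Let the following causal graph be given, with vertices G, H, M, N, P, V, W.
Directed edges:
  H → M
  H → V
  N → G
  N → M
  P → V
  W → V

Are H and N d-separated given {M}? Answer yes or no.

Bayes-Ball from H | {M} reaches {G,N,V}.
N ∈ reach(H|{M}) ⇒ H ⊥̸ N | {M}.

No — H and N are d-connected given {M}.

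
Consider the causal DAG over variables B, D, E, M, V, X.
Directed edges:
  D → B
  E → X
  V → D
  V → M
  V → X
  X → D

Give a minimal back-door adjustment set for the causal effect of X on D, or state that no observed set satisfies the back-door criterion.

X→D: minimal back-door set {V}.

desc(X)\{X}={B,D}; candidates ⊆ {E,M,V}.
size 0: {}; under {} X still reaches {B,D,E,M,V} ∋ D.
{V}: X⊥D given {V} in G with X→· removed — back-door holds.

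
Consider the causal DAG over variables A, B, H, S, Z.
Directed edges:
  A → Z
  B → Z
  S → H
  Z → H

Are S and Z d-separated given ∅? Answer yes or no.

Bayes-Ball from S | ∅ reaches {H}.
Z ∉ reach(S|∅) ⇒ S ⊥ Z | ∅.

Yes — S ⊥ Z | ∅.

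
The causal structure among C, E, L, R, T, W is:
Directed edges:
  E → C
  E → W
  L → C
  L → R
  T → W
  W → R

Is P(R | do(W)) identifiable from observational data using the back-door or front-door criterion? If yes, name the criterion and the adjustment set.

desc(W)\{W}={R}; candidates ⊆ {C,E,L,T}.
∅: W⊥R given ∅ in G with W→· removed — back-door holds.
P(R|do(W)) = P(R|W) — no adjustment needed.

P(R|do(W)): backdoor, adjust for ∅.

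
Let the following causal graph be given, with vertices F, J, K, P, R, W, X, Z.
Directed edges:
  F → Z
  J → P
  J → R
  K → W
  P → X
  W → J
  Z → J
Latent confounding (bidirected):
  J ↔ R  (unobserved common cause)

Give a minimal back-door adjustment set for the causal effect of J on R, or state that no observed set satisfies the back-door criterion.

desc(J)\{J}={P,R,X}; candidates ⊆ {F,K,W,Z}.
J↔R: latent back-door arc(s) into J.
size 0: {}; under {} J still reaches {F,K,R,W,Z} ∋ R.
size 1: {F}, {K}, {W} …(+1); under {F} J still reaches {K,R,W,Z} ∋ R.
size 2: {F,K}, {F,W}, {F,Z} …(+3); under {F,K} J still reaches {R,W,Z} ∋ R.
J↔R cannot be blocked by any observed set — no back-door set.

J→R: no observed back-door set.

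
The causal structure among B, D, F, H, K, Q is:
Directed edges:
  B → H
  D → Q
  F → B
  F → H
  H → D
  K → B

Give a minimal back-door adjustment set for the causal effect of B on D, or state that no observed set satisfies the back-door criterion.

B→D: minimal back-door set {F}.

desc(B)\{B}={D,H,Q}; candidates ⊆ {F,K}.
size 0: {}; under {} B still reaches {D,F,H,K,Q} ∋ D.
{F}: B⊥D given {F} in G with B→· removed — back-door holds.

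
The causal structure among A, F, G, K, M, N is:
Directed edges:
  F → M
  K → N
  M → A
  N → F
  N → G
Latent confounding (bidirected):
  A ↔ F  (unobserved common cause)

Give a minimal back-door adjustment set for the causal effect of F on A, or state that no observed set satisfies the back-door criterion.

desc(F)\{F}={A,M}; candidates ⊆ {G,K,N}.
F↔A: latent back-door arc(s) into F.
size 0: {}; under {} F still reaches {A,G,K,N} ∋ A.
size 1: {G}, {K}, {N}; under {G} F still reaches {A,K,N} ∋ A.
size 2: {G,K}, {G,N}, {K,N}; under {G,K} F still reaches {A,N} ∋ A.
F↔A cannot be blocked by any observed set — no back-door set.

F→A: no observed back-door set.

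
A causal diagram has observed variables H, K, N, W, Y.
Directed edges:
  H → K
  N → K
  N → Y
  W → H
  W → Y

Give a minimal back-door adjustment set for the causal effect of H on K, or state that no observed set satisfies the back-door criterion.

H→K: minimal back-door set ∅.

desc(H)\{H}={K}; candidates ⊆ {N,W,Y}.
∅: H⊥K given ∅ in G with H→· removed — back-door holds.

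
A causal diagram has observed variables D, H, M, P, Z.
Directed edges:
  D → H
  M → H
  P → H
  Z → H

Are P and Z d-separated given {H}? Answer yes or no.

No — P and Z are d-connected given {H}.

Bayes-Ball from P | {H} reaches {D,M,Z}.
Z ∈ reach(P|{H}) ⇒ P ⊥̸ Z | {H}.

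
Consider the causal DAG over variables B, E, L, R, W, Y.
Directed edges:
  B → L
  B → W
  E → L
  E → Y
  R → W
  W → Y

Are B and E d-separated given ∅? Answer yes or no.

Yes — B ⊥ E | ∅.

Bayes-Ball from B | ∅ reaches {L,W,Y}.
E ∉ reach(B|∅) ⇒ B ⊥ E | ∅.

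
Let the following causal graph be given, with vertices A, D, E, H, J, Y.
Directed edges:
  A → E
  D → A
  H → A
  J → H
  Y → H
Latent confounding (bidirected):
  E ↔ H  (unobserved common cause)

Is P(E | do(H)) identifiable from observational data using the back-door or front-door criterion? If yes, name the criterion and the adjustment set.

P(E|do(H)): frontdoor, adjust for {A}.

desc(H)\{H}={A,E}; candidates ⊆ {D,J,Y}.
H↔E: latent back-door arc(s) into H.
size 0: {}; under {} H still reaches {E,J,Y} ∋ E.
size 1: {D}, {J}, {Y}; under {D} H still reaches {E,J,Y} ∋ E.
size 2: {D,J}, {D,Y}, {J,Y}; under {D,J} H still reaches {E,Y} ∋ E.
H↔E cannot be blocked by any observed set — no back-door set.
{A}: (i) intercepts every directed H→E path; (ii) no back-door H→{A}; (iii) {H} blocks every back-door {A}→E. Front-door holds.
P(E|do(H)) = Σ_{A} P(A|H) Σ_{H'} P(E|A,H')P(H').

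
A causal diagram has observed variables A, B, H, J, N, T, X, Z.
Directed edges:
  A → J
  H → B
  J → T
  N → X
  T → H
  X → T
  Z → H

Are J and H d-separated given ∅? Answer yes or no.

No — J and H are d-connected given ∅.

Bayes-Ball from J | ∅ reaches {A,B,H,T}.
H ∈ reach(J|∅) ⇒ J ⊥̸ H | ∅.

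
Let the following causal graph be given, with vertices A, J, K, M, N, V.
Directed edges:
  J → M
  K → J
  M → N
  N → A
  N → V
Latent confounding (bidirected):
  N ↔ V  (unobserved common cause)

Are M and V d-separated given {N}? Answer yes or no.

Bayes-Ball from M | {N} reaches {J,K,V}.
V ∈ reach(M|{N}) ⇒ M ⊥̸ V | {N}.

No — M and V are d-connected given {N}.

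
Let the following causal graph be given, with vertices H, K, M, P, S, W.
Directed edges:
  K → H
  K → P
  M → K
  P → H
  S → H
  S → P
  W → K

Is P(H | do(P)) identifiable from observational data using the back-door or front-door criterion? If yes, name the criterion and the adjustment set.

desc(P)\{P}={H}; candidates ⊆ {K,M,S,W}.
size 0: {}; under {} P still reaches {H,K,M,S,W} ∋ H.
size 1: {K}, {M}, {S} …(+1); under {K} P still reaches {H,S} ∋ H.
{K,S}: P⊥H given {K,S} in G with P→· removed — back-door holds.
P(H|do(P)) = Σ_{K,S} P(H|P,K,S)·P(K,S).

P(H|do(P)): backdoor, adjust for {K, S}.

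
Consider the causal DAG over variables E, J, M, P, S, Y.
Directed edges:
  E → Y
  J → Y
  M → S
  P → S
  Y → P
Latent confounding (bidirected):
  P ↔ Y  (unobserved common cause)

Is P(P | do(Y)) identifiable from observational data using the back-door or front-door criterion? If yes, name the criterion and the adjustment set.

P(P|do(Y)): not identifiable (no BD/FD set).

desc(Y)\{Y}={P,S}; candidates ⊆ {E,J,M}.
Y↔P: latent back-door arc(s) into Y.
size 0: {}; under {} Y still reaches {E,J,P,S} ∋ P.
size 1: {E}, {J}, {M}; under {E} Y still reaches {J,P,S} ∋ P.
size 2: {E,J}, {E,M}, {J,M}; under {E,J} Y still reaches {P,S} ∋ P.
Y↔P cannot be blocked by any observed set — no back-door set.
No mediator lies on a directed Y→…→P path.
Neither criterion identifies P(P|do(Y)) in this graph.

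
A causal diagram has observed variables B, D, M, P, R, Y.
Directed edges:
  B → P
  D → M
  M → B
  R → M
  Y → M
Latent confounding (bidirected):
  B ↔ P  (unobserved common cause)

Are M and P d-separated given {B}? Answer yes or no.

No — M and P are d-connected given {B}.

Bayes-Ball from M | {B} reaches {D,P,R,Y}.
P ∈ reach(M|{B}) ⇒ M ⊥̸ P | {B}.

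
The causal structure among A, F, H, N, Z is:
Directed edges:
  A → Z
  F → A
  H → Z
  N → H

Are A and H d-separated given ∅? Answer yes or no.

Bayes-Ball from A | ∅ reaches {F,Z}.
H ∉ reach(A|∅) ⇒ A ⊥ H | ∅.

Yes — A ⊥ H | ∅.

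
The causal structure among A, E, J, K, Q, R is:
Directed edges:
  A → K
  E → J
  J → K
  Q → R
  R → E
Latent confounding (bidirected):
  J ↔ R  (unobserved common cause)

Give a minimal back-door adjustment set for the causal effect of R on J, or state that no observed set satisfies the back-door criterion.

desc(R)\{R}={E,J,K}; candidates ⊆ {A,Q}.
R↔J: latent back-door arc(s) into R.
size 0: {}; under {} R still reaches {J,K,Q} ∋ J.
size 1: {A}, {Q}; under {A} R still reaches {J,K,Q} ∋ J.
size 2: {A,Q}; under {A,Q} R still reaches {J,K} ∋ J.
R↔J cannot be blocked by any observed set — no back-door set.

R→J: no observed back-door set.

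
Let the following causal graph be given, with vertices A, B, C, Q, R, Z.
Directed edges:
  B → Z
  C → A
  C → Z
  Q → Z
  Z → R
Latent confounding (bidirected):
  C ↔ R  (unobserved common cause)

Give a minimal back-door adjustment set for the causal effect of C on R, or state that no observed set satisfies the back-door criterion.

desc(C)\{C}={A,R,Z}; candidates ⊆ {B,Q}.
C↔R: latent back-door arc(s) into C.
size 0: {}; under {} C still reaches {R} ∋ R.
size 1: {B}, {Q}; under {B} C still reaches {R} ∋ R.
size 2: {B,Q}; under {B,Q} C still reaches {R} ∋ R.
C↔R cannot be blocked by any observed set — no back-door set.

C→R: no observed back-door set.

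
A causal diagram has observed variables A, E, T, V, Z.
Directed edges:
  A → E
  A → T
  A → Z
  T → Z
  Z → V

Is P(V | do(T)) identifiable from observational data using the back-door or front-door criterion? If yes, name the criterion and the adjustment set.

P(V|do(T)): backdoor, adjust for {A}.

desc(T)\{T}={V,Z}; candidates ⊆ {A,E}.
size 0: {}; under {} T still reaches {A,E,V,Z} ∋ V.
{A}: T⊥V given {A} in G with T→· removed — back-door holds.
P(V|do(T)) = Σ_{A} P(V|T,A)·P(A).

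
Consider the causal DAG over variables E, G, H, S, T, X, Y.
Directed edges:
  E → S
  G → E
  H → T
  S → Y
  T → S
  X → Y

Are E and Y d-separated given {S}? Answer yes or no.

Bayes-Ball from E | {S} reaches {G,H,T}.
Y ∉ reach(E|{S}) ⇒ E ⊥ Y | {S}.

Yes — E ⊥ Y | {S}.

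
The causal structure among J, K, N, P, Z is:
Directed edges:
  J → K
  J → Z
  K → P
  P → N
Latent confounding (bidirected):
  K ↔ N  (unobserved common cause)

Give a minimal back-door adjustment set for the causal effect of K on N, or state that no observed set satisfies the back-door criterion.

desc(K)\{K}={N,P}; candidates ⊆ {J,Z}.
K↔N: latent back-door arc(s) into K.
size 0: {}; under {} K still reaches {J,N,Z} ∋ N.
size 1: {J}, {Z}; under {J} K still reaches {N} ∋ N.
size 2: {J,Z}; under {J,Z} K still reaches {N} ∋ N.
K↔N cannot be blocked by any observed set — no back-door set.

K→N: no observed back-door set.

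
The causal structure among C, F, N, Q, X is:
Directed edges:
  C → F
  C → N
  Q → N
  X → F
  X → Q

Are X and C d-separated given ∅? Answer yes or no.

Bayes-Ball from X | ∅ reaches {F,N,Q}.
C ∉ reach(X|∅) ⇒ X ⊥ C | ∅.

Yes — X ⊥ C | ∅.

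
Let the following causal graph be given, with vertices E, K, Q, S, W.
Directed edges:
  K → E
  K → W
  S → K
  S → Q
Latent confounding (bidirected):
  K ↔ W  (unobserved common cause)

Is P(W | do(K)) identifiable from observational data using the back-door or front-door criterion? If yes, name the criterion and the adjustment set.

desc(K)\{K}={E,W}; candidates ⊆ {Q,S}.
K↔W: latent back-door arc(s) into K.
size 0: {}; under {} K still reaches {Q,S,W} ∋ W.
size 1: {Q}, {S}; under {Q} K still reaches {S,W} ∋ W.
size 2: {Q,S}; under {Q,S} K still reaches {W} ∋ W.
K↔W cannot be blocked by any observed set — no back-door set.
No mediator lies on a directed K→…→W path.
Neither criterion identifies P(W|do(K)) in this graph.

P(W|do(K)): not identifiable (no BD/FD set).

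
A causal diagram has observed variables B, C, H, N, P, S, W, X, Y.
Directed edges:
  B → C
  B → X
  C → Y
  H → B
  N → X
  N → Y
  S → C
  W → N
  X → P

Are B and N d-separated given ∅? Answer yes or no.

Bayes-Ball from B | ∅ reaches {C,H,P,X,Y}.
N ∉ reach(B|∅) ⇒ B ⊥ N | ∅.

Yes — B ⊥ N | ∅.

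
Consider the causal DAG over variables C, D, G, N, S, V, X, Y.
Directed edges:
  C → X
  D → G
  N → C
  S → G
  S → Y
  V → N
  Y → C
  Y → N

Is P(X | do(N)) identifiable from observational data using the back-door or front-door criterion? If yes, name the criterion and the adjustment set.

P(X|do(N)): backdoor, adjust for {Y}.

desc(N)\{N}={C,X}; candidates ⊆ {D,G,S,V,Y}.
size 0: {}; under {} N still reaches {C,G,S,V,X,Y} ∋ X.
{Y}: N⊥X given {Y} in G with N→· removed — back-door holds.
P(X|do(N)) = Σ_{Y} P(X|N,Y)·P(Y).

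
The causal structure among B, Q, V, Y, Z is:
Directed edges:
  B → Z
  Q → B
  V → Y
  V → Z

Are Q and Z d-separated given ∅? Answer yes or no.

No — Q and Z are d-connected given ∅.

Bayes-Ball from Q | ∅ reaches {B,Z}.
Z ∈ reach(Q|∅) ⇒ Q ⊥̸ Z | ∅.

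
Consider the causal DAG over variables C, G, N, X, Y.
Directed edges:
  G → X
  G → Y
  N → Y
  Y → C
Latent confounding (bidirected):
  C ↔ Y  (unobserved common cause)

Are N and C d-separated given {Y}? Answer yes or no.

No — N and C are d-connected given {Y}.

Bayes-Ball from N | {Y} reaches {C,G,X}.
C ∈ reach(N|{Y}) ⇒ N ⊥̸ C | {Y}.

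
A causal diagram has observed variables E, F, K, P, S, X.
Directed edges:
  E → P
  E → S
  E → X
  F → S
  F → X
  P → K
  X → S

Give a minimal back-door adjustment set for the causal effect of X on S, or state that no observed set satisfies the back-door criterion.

X→S: minimal back-door set {E, F}.

desc(X)\{X}={S}; candidates ⊆ {E,F,K,P}.
size 0: {}; under {} X still reaches {E,F,K,P,S} ∋ S.
size 1: {E}, {F}, {K} …(+1); under {E} X still reaches {F,S} ∋ S.
{E,F}: X⊥S given {E,F} in G with X→· removed — back-door holds.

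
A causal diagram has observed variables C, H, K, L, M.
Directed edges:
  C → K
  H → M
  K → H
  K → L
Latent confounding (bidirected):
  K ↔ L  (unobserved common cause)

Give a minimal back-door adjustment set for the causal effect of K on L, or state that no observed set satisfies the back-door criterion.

K→L: no observed back-door set.

desc(K)\{K}={H,L,M}; candidates ⊆ {C}.
K↔L: latent back-door arc(s) into K.
size 0: {}; under {} K still reaches {C,L} ∋ L.
size 1: {C}; under {C} K still reaches {L} ∋ L.
K↔L cannot be blocked by any observed set — no back-door set.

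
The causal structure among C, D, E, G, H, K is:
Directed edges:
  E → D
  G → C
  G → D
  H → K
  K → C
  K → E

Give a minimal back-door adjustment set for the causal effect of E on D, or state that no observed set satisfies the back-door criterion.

desc(E)\{E}={D}; candidates ⊆ {C,G,H,K}.
∅: E⊥D given ∅ in G with E→· removed — back-door holds.

E→D: minimal back-door set ∅.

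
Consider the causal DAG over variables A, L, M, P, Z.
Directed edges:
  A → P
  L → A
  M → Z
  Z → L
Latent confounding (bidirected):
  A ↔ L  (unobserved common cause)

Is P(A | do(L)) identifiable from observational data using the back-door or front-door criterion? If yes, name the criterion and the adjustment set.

P(A|do(L)): not identifiable (no BD/FD set).

desc(L)\{L}={A,P}; candidates ⊆ {M,Z}.
L↔A: latent back-door arc(s) into L.
size 0: {}; under {} L still reaches {A,M,P,Z} ∋ A.
size 1: {M}, {Z}; under {M} L still reaches {A,P,Z} ∋ A.
size 2: {M,Z}; under {M,Z} L still reaches {A,P} ∋ A.
L↔A cannot be blocked by any observed set — no back-door set.
No mediator lies on a directed L→…→A path.
Neither criterion identifies P(A|do(L)) in this graph.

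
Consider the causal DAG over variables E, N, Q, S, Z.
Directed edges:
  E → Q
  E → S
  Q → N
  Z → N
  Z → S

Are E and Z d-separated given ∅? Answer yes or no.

Yes — E ⊥ Z | ∅.

Bayes-Ball from E | ∅ reaches {N,Q,S}.
Z ∉ reach(E|∅) ⇒ E ⊥ Z | ∅.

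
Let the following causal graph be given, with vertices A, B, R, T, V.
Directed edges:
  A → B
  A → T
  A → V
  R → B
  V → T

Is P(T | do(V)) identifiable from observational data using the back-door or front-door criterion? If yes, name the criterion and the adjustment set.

desc(V)\{V}={T}; candidates ⊆ {A,B,R}.
size 0: {}; under {} V still reaches {A,B,T} ∋ T.
{A}: V⊥T given {A} in G with V→· removed — back-door holds.
P(T|do(V)) = Σ_{A} P(T|V,A)·P(A).

P(T|do(V)): backdoor, adjust for {A}.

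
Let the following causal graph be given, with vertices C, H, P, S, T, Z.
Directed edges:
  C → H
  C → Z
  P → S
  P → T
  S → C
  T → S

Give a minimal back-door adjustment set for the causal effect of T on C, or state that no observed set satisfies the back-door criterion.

T→C: minimal back-door set {P}.

desc(T)\{T}={C,H,S,Z}; candidates ⊆ {P}.
size 0: {}; under {} T still reaches {C,H,P,S,Z} ∋ C.
{P}: T⊥C given {P} in G with T→· removed — back-door holds.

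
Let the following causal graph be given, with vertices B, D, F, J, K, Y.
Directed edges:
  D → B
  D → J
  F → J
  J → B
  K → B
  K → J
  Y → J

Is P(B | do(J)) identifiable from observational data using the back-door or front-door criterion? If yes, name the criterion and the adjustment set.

desc(J)\{J}={B}; candidates ⊆ {D,F,K,Y}.
size 0: {}; under {} J still reaches {B,D,F,K,Y} ∋ B.
size 1: {D}, {F}, {K} …(+1); under {D} J still reaches {B,F,K,Y} ∋ B.
{D,K}: J⊥B given {D,K} in G with J→· removed — back-door holds.
P(B|do(J)) = Σ_{D,K} P(B|J,D,K)·P(D,K).

P(B|do(J)): backdoor, adjust for {D, K}.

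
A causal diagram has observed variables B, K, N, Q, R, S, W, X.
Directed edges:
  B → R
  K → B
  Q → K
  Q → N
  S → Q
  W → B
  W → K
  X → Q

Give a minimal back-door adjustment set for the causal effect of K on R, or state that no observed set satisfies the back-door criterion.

K→R: minimal back-door set {W}.

desc(K)\{K}={B,R}; candidates ⊆ {N,Q,S,W,X}.
size 0: {}; under {} K still reaches {B,N,Q,R,S,W,X} ∋ R.
{W}: K⊥R given {W} in G with K→· removed — back-door holds.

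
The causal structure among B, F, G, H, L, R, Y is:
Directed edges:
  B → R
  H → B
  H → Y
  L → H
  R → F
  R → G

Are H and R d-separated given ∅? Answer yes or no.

No — H and R are d-connected given ∅.

Bayes-Ball from H | ∅ reaches {B,F,G,L,R,Y}.
R ∈ reach(H|∅) ⇒ H ⊥̸ R | ∅.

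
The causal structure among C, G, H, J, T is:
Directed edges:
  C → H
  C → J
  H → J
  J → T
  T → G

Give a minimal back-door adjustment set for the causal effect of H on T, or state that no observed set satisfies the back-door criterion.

desc(H)\{H}={G,J,T}; candidates ⊆ {C}.
size 0: {}; under {} H still reaches {C,G,J,T} ∋ T.
{C}: H⊥T given {C} in G with H→· removed — back-door holds.

H→T: minimal back-door set {C}.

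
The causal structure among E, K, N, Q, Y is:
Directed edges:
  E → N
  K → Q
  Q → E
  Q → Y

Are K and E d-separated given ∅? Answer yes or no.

No — K and E are d-connected given ∅.

Bayes-Ball from K | ∅ reaches {E,N,Q,Y}.
E ∈ reach(K|∅) ⇒ K ⊥̸ E | ∅.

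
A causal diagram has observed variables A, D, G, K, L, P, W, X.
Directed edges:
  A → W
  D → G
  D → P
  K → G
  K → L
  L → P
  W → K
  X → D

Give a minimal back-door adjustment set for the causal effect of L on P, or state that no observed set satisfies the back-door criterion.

L→P: minimal back-door set ∅.

desc(L)\{L}={P}; candidates ⊆ {A,D,G,K,W,X}.
∅: L⊥P given ∅ in G with L→· removed — back-door holds.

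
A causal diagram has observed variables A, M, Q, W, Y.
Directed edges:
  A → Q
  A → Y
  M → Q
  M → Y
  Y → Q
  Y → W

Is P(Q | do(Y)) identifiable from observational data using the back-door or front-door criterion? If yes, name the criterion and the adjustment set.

desc(Y)\{Y}={Q,W}; candidates ⊆ {A,M}.
size 0: {}; under {} Y still reaches {A,M,Q} ∋ Q.
size 1: {A}, {M}; under {A} Y still reaches {M,Q} ∋ Q.
{A,M}: Y⊥Q given {A,M} in G with Y→· removed — back-door holds.
P(Q|do(Y)) = Σ_{A,M} P(Q|Y,A,M)·P(A,M).

P(Q|do(Y)): backdoor, adjust for {A, M}.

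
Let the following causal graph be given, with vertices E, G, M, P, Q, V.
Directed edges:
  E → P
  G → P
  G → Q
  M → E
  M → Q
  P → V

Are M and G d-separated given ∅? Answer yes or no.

Yes — M ⊥ G | ∅.

Bayes-Ball from M | ∅ reaches {E,P,Q,V}.
G ∉ reach(M|∅) ⇒ M ⊥ G | ∅.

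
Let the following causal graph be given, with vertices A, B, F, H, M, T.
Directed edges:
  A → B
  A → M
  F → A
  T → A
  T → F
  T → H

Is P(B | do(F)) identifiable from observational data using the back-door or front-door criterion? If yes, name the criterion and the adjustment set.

desc(F)\{F}={A,B,M}; candidates ⊆ {H,T}.
size 0: {}; under {} F still reaches {A,B,H,M,T} ∋ B.
{T}: F⊥B given {T} in G with F→· removed — back-door holds.
P(B|do(F)) = Σ_{T} P(B|F,T)·P(T).

P(B|do(F)): backdoor, adjust for {T}.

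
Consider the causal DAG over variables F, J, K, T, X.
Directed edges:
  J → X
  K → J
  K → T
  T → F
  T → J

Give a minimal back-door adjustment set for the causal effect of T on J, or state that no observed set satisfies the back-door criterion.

T→J: minimal back-door set {K}.

desc(T)\{T}={F,J,X}; candidates ⊆ {K}.
size 0: {}; under {} T still reaches {J,K,X} ∋ J.
{K}: T⊥J given {K} in G with T→· removed — back-door holds.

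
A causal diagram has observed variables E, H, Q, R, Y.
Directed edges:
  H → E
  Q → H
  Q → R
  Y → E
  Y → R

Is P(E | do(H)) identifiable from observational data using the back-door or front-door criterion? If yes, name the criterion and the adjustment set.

desc(H)\{H}={E}; candidates ⊆ {Q,R,Y}.
∅: H⊥E given ∅ in G with H→· removed — back-door holds.
P(E|do(H)) = P(E|H) — no adjustment needed.

P(E|do(H)): backdoor, adjust for ∅.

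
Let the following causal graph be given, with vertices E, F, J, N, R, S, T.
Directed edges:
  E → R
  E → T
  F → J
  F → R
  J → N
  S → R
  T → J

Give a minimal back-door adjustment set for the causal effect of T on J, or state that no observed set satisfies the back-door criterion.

desc(T)\{T}={J,N}; candidates ⊆ {E,F,R,S}.
∅: T⊥J given ∅ in G with T→· removed — back-door holds.

T→J: minimal back-door set ∅.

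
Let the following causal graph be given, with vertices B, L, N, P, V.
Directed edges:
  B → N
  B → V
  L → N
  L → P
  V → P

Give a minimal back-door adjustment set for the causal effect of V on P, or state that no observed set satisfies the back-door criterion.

V→P: minimal back-door set ∅.

desc(V)\{V}={P}; candidates ⊆ {B,L,N}.
∅: V⊥P given ∅ in G with V→· removed — back-door holds.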